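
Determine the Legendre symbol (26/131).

Pull out 2: since 131 ≡ 3 (mod 8), (2/131) = -1.
Reciprocity: 13 ≡ 1 and 131 ≡ 3 (mod 4), so (13/131) = +(131/13).
Reduce top mod 13: now compute (1/13).
Reached (1/13) = 1. Collecting the sign flips along the way, the symbol is -1.

-1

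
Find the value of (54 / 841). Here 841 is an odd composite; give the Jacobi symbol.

1

Pull out 2: since 841 ≡ 1 (mod 8), (2/841) = +1.
Reciprocity: 27 ≡ 3 and 841 ≡ 1 (mod 4), so (27/841) = +(841/27).
Reduce top mod 27: now compute (4/27).
Pull out 2^2: since 27 ≡ 3 (mod 8), (2/27) = -1, so (2/27)^2 = +1.
Reached (1/27) = 1. Collecting the sign flips along the way, the symbol is +1.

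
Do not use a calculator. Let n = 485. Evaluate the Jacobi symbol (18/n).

-1

Pull out 2: since 485 ≡ 5 (mod 8), (2/485) = -1.
Reciprocity: 9 ≡ 1 and 485 ≡ 1 (mod 4), so (9/485) = +(485/9).
Reduce top mod 9: now compute (8/9).
Pull out 2^3: since 9 ≡ 1 (mod 8), (2/9) = +1, so (2/9)^3 = +1.
Reached (1/9) = 1. Collecting the sign flips along the way, the symbol is -1.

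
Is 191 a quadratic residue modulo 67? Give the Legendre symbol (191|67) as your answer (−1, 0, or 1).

-1

First reduce: 191 ≡ 57 (mod 67).
Reciprocity: 57 ≡ 1 and 67 ≡ 3 (mod 4), so (57/67) = +(67/57).
Reduce top mod 57: now compute (10/57).
Pull out 2: since 57 ≡ 1 (mod 8), (2/57) = +1.
Reciprocity: 5 ≡ 1 and 57 ≡ 1 (mod 4), so (5/57) = +(57/5).
Reduce top mod 5: now compute (2/5).
Pull out 2: since 5 ≡ 5 (mod 8), (2/5) = -1.
Reached (1/5) = 1. Collecting the sign flips along the way, the symbol is -1.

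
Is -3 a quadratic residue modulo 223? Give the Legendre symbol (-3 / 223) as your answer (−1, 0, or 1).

1

First reduce: -3 ≡ 220 (mod 223).
Pull out 2^2: since 223 ≡ 7 (mod 8), (2/223) = +1, so (2/223)^2 = +1.
Reciprocity: 55 ≡ 3 and 223 ≡ 3 (mod 4), so (55/223) = −(223/55).
Reduce top mod 55: now compute (3/55).
Reciprocity: 3 ≡ 3 and 55 ≡ 3 (mod 4), so (3/55) = −(55/3).
Reduce top mod 3: now compute (1/3).
Reached (1/3) = 1. Collecting the sign flips along the way, the symbol is +1.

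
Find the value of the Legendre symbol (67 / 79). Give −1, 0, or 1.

Reciprocity: 67 ≡ 3 and 79 ≡ 3 (mod 4), so (67/79) = −(79/67).
Reduce top mod 67: now compute (12/67).
Pull out 2^2: since 67 ≡ 3 (mod 8), (2/67) = -1, so (2/67)^2 = +1.
Reciprocity: 3 ≡ 3 and 67 ≡ 3 (mod 4), so (3/67) = −(67/3).
Reduce top mod 3: now compute (1/3).
Reached (1/3) = 1. Collecting the sign flips along the way, the symbol is +1.

1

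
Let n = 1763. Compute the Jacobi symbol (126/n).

-1

Pull out 2: since 1763 ≡ 3 (mod 8), (2/1763) = -1.
Reciprocity: 63 ≡ 3 and 1763 ≡ 3 (mod 4), so (63/1763) = −(1763/63).
Reduce top mod 63: now compute (62/63).
Pull out 2: since 63 ≡ 7 (mod 8), (2/63) = +1.
Reciprocity: 31 ≡ 3 and 63 ≡ 3 (mod 4), so (31/63) = −(63/31).
Reduce top mod 31: now compute (1/31).
Reached (1/31) = 1. Collecting the sign flips along the way, the symbol is -1.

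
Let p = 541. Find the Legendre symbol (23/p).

1

Reciprocity: 23 ≡ 3 and 541 ≡ 1 (mod 4), so (23/541) = +(541/23).
Reduce top mod 23: now compute (12/23).
Pull out 2^2: since 23 ≡ 7 (mod 8), (2/23) = +1, so (2/23)^2 = +1.
Reciprocity: 3 ≡ 3 and 23 ≡ 3 (mod 4), so (3/23) = −(23/3).
Reduce top mod 3: now compute (2/3).
Pull out 2: since 3 ≡ 3 (mod 8), (2/3) = -1.
Reached (1/3) = 1. Collecting the sign flips along the way, the symbol is +1.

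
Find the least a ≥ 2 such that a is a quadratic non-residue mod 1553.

(2/1553) = +1, so 2 is a residue.
(3/1553) = −1, so 3 is the smallest positive non-residue mod 1553.

3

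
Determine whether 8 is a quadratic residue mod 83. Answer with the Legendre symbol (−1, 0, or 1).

Pull out 2^3: since 83 ≡ 3 (mod 8), (2/83) = -1, so (2/83)^3 = -1.
Reached (1/83) = 1. Collecting the sign flips along the way, the symbol is -1.

-1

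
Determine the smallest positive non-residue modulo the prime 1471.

(2/1471) = +1, so 2 is a residue.
(3/1471) = −1, so 3 is the smallest positive non-residue mod 1471.

3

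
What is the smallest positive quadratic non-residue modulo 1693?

2

(2/1693) = −1, so 2 is the smallest positive non-residue mod 1693.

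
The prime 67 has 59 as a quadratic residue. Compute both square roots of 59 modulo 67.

27, 40

Since 67 ≡ 3 (mod 4), a square root of 59 is 59^((67+1)/4) = 59^17 mod 67.
Repeated squaring: 59^2≡64, 59^4≡9, 59^8≡14, 59^16≡62 (mod 67).
59^17 = 59^(16+1) ≡ 40 (mod 67).
Check: 40² = 1600 ≡ 59 (mod 67). The two roots are 27 and 40.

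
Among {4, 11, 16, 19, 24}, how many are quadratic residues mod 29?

3

(4/29) = +1 → QR.
(11/29) = -1 → non-residue.
(16/29) = +1 → QR.
(19/29) = -1 → non-residue.
(24/29) = +1 → QR.
Total quadratic residues among the 5: 3.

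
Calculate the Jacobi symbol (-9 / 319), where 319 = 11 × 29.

-1

First reduce: -9 ≡ 310 (mod 319).
Pull out 2: since 319 ≡ 7 (mod 8), (2/319) = +1.
Reciprocity: 155 ≡ 3 and 319 ≡ 3 (mod 4), so (155/319) = −(319/155).
Reduce top mod 155: now compute (9/155).
Reciprocity: 9 ≡ 1 and 155 ≡ 3 (mod 4), so (9/155) = +(155/9).
Reduce top mod 9: now compute (2/9).
Pull out 2: since 9 ≡ 1 (mod 8), (2/9) = +1.
Reached (1/9) = 1. Collecting the sign flips along the way, the symbol is -1.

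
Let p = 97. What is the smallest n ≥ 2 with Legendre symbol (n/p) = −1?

5

(2/97) = +1, so 2 is a residue.
(3/97) = +1, so 3 is a residue.
(4/97) = +1, so 4 is a residue.
(5/97) = −1, so 5 is the smallest positive non-residue mod 97.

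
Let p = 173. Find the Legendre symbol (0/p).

Top reduces to 0: gcd > 1, so the symbol is 0.

0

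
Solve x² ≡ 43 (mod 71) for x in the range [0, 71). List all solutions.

16, 55

Since 71 ≡ 3 (mod 4), a square root of 43 is 43^((71+1)/4) = 43^18 mod 71.
Repeated squaring: 43^2≡3, 43^4≡9, 43^8≡10, 43^16≡29 (mod 71).
43^18 = 43^(16+2) ≡ 16 (mod 71).
Check: 16² = 256 ≡ 43 (mod 71). The two roots are 16 and 55.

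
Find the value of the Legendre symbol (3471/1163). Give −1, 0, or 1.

1

First reduce: 3471 ≡ 1145 (mod 1163).
Reciprocity: 1145 ≡ 1 and 1163 ≡ 3 (mod 4), so (1145/1163) = +(1163/1145).
Reduce top mod 1145: now compute (18/1145).
Pull out 2: since 1145 ≡ 1 (mod 8), (2/1145) = +1.
Reciprocity: 9 ≡ 1 and 1145 ≡ 1 (mod 4), so (9/1145) = +(1145/9).
Reduce top mod 9: now compute (2/9).
Pull out 2: since 9 ≡ 1 (mod 8), (2/9) = +1.
Reached (1/9) = 1. Collecting the sign flips along the way, the symbol is +1.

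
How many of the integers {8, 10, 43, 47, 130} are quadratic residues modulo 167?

3

(8/167) = +1 → QR.
(10/167) = -1 → non-residue.
(43/167) = -1 → non-residue.
(47/167) = +1 → QR.
(130/167) = +1 → QR.
Total quadratic residues among the 5: 3.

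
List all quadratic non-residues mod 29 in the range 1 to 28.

2, 3, 8, 10, 11, 12, 14, 15, 17, 18, 19, 21, 26, 27

Square k = 1,…,14 (k and 29−k give the same square):
1²=1, 2²=4, 3²=9, 4²=16, 5²=25, 6²≡7, 7²≡20, 8²≡6, 9²≡23, 10²≡13, 11²≡5, 12²≡28, 13²≡24, 14²≡22 (mod 29).
The residues are {1, 4, 5, 6, 7, 9, 13, 16, 20, 22, 23, 24, 25, 28}; the non-residues are the remaining 14 nonzero classes.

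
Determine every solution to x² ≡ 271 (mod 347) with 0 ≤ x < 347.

Since 347 ≡ 3 (mod 4), a square root of 271 is 271^((347+1)/4) = 271^87 mod 347.
Repeated squaring: 271^2≡224, 271^4≡208, 271^8≡236, 271^16≡176, 271^32≡93, 271^64≡321 (mod 347).
271^87 = 271^(64+16+4+2+1) ≡ 74 (mod 347).
Check: 74² = 5476 ≡ 271 (mod 347). The two roots are 74 and 273.

74, 273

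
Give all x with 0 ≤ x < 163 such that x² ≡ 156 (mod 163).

Since 163 ≡ 3 (mod 4), a square root of 156 is 156^((163+1)/4) = 156^41 mod 163.
Repeated squaring: 156^2≡49, 156^4≡119, 156^8≡143, 156^16≡74, 156^32≡97 (mod 163).
156^41 = 156^(32+8+1) ≡ 51 (mod 163).
Check: 51² = 2601 ≡ 156 (mod 163). The two roots are 51 and 112.

51, 112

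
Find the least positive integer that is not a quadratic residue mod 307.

2

(2/307) = −1, so 2 is the smallest positive non-residue mod 307.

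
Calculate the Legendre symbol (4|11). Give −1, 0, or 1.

Pull out 2^2: since 11 ≡ 3 (mod 8), (2/11) = -1, so (2/11)^2 = +1.
Reached (1/11) = 1. Collecting the sign flips along the way, the symbol is +1.

1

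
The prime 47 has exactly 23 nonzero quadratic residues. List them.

1, 2, 3, 4, 6, 7, 8, 9, 12, 14, 16, 17, 18, 21, 24, 25, 27, 28, 32, 34, 36, 37, 42

Square k = 1,…,23 (k and 47−k give the same square):
1²=1, 2²=4, 3²=9, 4²=16, 5²=25, 6²=36, 7²≡2, 8²≡17, 9²≡34, 10²≡6, 11²≡27, 12²≡3, 13²≡28, 14²≡8, 15²≡37, 16²≡21, 17²≡7, 18²≡42, 19²≡32, 20²≡24, 21²≡18, 22²≡14, 23²≡12 (mod 47).
So the quadratic residues mod 47 are {1, 2, 3, 4, 6, 7, 8, 9, 12, 14, 16, 17, 18, 21, 24, 25, 27, 28, 32, 34, 36, 37, 42}.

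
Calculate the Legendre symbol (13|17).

Reciprocity: 13 ≡ 1 and 17 ≡ 1 (mod 4), so (13/17) = +(17/13).
Reduce top mod 13: now compute (4/13).
Pull out 2^2: since 13 ≡ 5 (mod 8), (2/13) = -1, so (2/13)^2 = +1.
Reached (1/13) = 1. Collecting the sign flips along the way, the symbol is +1.

1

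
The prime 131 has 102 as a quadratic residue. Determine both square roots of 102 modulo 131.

Since 131 ≡ 3 (mod 4), a square root of 102 is 102^((131+1)/4) = 102^33 mod 131.
Repeated squaring: 102^2≡55, 102^4≡12, 102^8≡13, 102^16≡38, 102^32≡3 (mod 131).
102^33 = 102^(32+1) ≡ 44 (mod 131).
Check: 44² = 1936 ≡ 102 (mod 131). The two roots are 44 and 87.

44, 87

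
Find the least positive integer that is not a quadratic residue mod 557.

2

(2/557) = −1, so 2 is the smallest positive non-residue mod 557.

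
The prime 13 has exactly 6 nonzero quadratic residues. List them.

1, 3, 4, 9, 10, 12

Square k = 1,…,6 (k and 13−k give the same square):
1²=1, 2²=4, 3²=9, 4²≡3, 5²≡12, 6²≡10 (mod 13).
So the quadratic residues mod 13 are {1, 3, 4, 9, 10, 12}.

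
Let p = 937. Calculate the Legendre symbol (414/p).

-1

Pull out 2: since 937 ≡ 1 (mod 8), (2/937) = +1.
Reciprocity: 207 ≡ 3 and 937 ≡ 1 (mod 4), so (207/937) = +(937/207).
Reduce top mod 207: now compute (109/207).
Reciprocity: 109 ≡ 1 and 207 ≡ 3 (mod 4), so (109/207) = +(207/109).
Reduce top mod 109: now compute (98/109).
Pull out 2: since 109 ≡ 5 (mod 8), (2/109) = -1.
Reciprocity: 49 ≡ 1 and 109 ≡ 1 (mod 4), so (49/109) = +(109/49).
Reduce top mod 49: now compute (11/49).
Reciprocity: 11 ≡ 3 and 49 ≡ 1 (mod 4), so (11/49) = +(49/11).
Reduce top mod 11: now compute (5/11).
Reciprocity: 5 ≡ 1 and 11 ≡ 3 (mod 4), so (5/11) = +(11/5).
Reduce top mod 5: now compute (1/5).
Reached (1/5) = 1. Collecting the sign flips along the way, the symbol is -1.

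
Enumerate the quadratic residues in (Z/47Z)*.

1,2,3,4,6,7,8,9,12,14,16,17,18,21,24,25,27,28,32,34,36,37,42

Square k = 1,…,23 (k and 47−k give the same square):
1²=1, 2²=4, 3²=9, 4²=16, 5²=25, 6²=36, 7²≡2, 8²≡17, 9²≡34, 10²≡6, 11²≡27, 12²≡3, 13²≡28, 14²≡8, 15²≡37, 16²≡21, 17²≡7, 18²≡42, 19²≡32, 20²≡24, 21²≡18, 22²≡14, 23²≡12 (mod 47).
So the quadratic residues mod 47 are {1, 2, 3, 4, 6, 7, 8, 9, 12, 14, 16, 17, 18, 21, 24, 25, 27, 28, 32, 34, 36, 37, 42}.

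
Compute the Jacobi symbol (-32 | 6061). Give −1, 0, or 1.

-1

First reduce: -32 ≡ 6029 (mod 6061).
Reciprocity: 6029 ≡ 1 and 6061 ≡ 1 (mod 4), so (6029/6061) = +(6061/6029).
Reduce top mod 6029: now compute (32/6029).
Pull out 2^5: since 6029 ≡ 5 (mod 8), (2/6029) = -1, so (2/6029)^5 = -1.
Reached (1/6029) = 1. Collecting the sign flips along the way, the symbol is -1.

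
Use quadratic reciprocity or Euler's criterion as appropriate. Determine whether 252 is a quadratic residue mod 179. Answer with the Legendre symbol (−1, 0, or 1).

First reduce: 252 ≡ 73 (mod 179).
Reciprocity: 73 ≡ 1 and 179 ≡ 3 (mod 4), so (73/179) = +(179/73).
Reduce top mod 73: now compute (33/73).
Reciprocity: 33 ≡ 1 and 73 ≡ 1 (mod 4), so (33/73) = +(73/33).
Reduce top mod 33: now compute (7/33).
Reciprocity: 7 ≡ 3 and 33 ≡ 1 (mod 4), so (7/33) = +(33/7).
Reduce top mod 7: now compute (5/7).
Reciprocity: 5 ≡ 1 and 7 ≡ 3 (mod 4), so (5/7) = +(7/5).
Reduce top mod 5: now compute (2/5).
Pull out 2: since 5 ≡ 5 (mod 8), (2/5) = -1.
Reached (1/5) = 1. Collecting the sign flips along the way, the symbol is -1.

-1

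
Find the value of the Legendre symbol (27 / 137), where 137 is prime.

-1

Euler's criterion: (27/137) ≡ 27^68 (mod 137).
27^2 ≡ 44 (mod 137)
27^4 ≡ 18 (mod 137)
27^8 ≡ 50 (mod 137)
27^16 ≡ 34 (mod 137)
27^32 ≡ 60 (mod 137)
27^64 ≡ 38 (mod 137)
27^68 = 27^(64+4) ≡ 136 (mod 137).
Result is 136 ≡ −1, so (27/137) = −1.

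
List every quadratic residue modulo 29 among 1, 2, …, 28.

Square k = 1,…,14 (k and 29−k give the same square):
1²=1, 2²=4, 3²=9, 4²=16, 5²=25, 6²≡7, 7²≡20, 8²≡6, 9²≡23, 10²≡13, 11²≡5, 12²≡28, 13²≡24, 14²≡22 (mod 29).
So the quadratic residues mod 29 are {1, 4, 5, 6, 7, 9, 13, 16, 20, 22, 23, 24, 25, 28}.

1,4,5,6,7,9,13,16,20,22,23,24,25,28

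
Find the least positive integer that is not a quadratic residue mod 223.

3

(2/223) = +1, so 2 is a residue.
(3/223) = −1, so 3 is the smallest positive non-residue mod 223.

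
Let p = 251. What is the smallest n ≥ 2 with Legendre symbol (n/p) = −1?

(2/251) = −1, so 2 is the smallest positive non-residue mod 251.

2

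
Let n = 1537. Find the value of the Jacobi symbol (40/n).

-1

Pull out 2^3: since 1537 ≡ 1 (mod 8), (2/1537) = +1, so (2/1537)^3 = +1.
Reciprocity: 5 ≡ 1 and 1537 ≡ 1 (mod 4), so (5/1537) = +(1537/5).
Reduce top mod 5: now compute (2/5).
Pull out 2: since 5 ≡ 5 (mod 8), (2/5) = -1.
Reached (1/5) = 1. Collecting the sign flips along the way, the symbol is -1.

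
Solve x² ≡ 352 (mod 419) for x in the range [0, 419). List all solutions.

Since 419 ≡ 3 (mod 4), a square root of 352 is 352^((419+1)/4) = 352^105 mod 419.
Repeated squaring: 352^2≡299, 352^4≡154, 352^8≡252, 352^16≡235, 352^32≡336, 352^64≡185 (mod 419).
352^105 = 352^(64+32+8+1) ≡ 84 (mod 419).
Check: 84² = 7056 ≡ 352 (mod 419). The two roots are 84 and 335.

84, 335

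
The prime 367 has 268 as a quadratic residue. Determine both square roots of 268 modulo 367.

37, 330

Since 367 ≡ 3 (mod 4), a square root of 268 is 268^((367+1)/4) = 268^92 mod 367.
Repeated squaring: 268^2≡259, 268^4≡287, 268^8≡161, 268^16≡231, 268^32≡146, 268^64≡30 (mod 367).
268^92 = 268^(64+16+8+4) ≡ 37 (mod 367).
Check: 37² = 1369 ≡ 268 (mod 367). The two roots are 37 and 330.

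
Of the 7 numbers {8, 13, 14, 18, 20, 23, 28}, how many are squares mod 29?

(8/29) = -1 → non-residue.
(13/29) = +1 → QR.
(14/29) = -1 → non-residue.
(18/29) = -1 → non-residue.
(20/29) = +1 → QR.
(23/29) = +1 → QR.
(28/29) = +1 → QR.
Total quadratic residues among the 7: 4.

4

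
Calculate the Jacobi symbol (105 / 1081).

Reciprocity: 105 ≡ 1 and 1081 ≡ 1 (mod 4), so (105/1081) = +(1081/105).
Reduce top mod 105: now compute (31/105).
Reciprocity: 31 ≡ 3 and 105 ≡ 1 (mod 4), so (31/105) = +(105/31).
Reduce top mod 31: now compute (12/31).
Pull out 2^2: since 31 ≡ 7 (mod 8), (2/31) = +1, so (2/31)^2 = +1.
Reciprocity: 3 ≡ 3 and 31 ≡ 3 (mod 4), so (3/31) = −(31/3).
Reduce top mod 3: now compute (1/3).
Reached (1/3) = 1. Collecting the sign flips along the way, the symbol is -1.

-1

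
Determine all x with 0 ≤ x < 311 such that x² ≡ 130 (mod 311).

21, 290

Since 311 ≡ 3 (mod 4), a square root of 130 is 130^((311+1)/4) = 130^78 mod 311.
Repeated squaring: 130^2≡106, 130^4≡40, 130^8≡45, 130^16≡159, 130^32≡90, 130^64≡14 (mod 311).
130^78 = 130^(64+8+4+2) ≡ 21 (mod 311).
Check: 21² = 441 ≡ 130 (mod 311). The two roots are 21 and 290.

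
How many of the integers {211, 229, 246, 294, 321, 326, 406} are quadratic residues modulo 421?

(211/421) = -1 → non-residue.
(229/421) = +1 → QR.
(246/421) = +1 → QR.
(294/421) = -1 → non-residue.
(321/421) = +1 → QR.
(326/421) = -1 → non-residue.
(406/421) = +1 → QR.
Total quadratic residues among the 7: 4.

4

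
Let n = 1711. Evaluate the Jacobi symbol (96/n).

Pull out 2^5: since 1711 ≡ 7 (mod 8), (2/1711) = +1, so (2/1711)^5 = +1.
Reciprocity: 3 ≡ 3 and 1711 ≡ 3 (mod 4), so (3/1711) = −(1711/3).
Reduce top mod 3: now compute (1/3).
Reached (1/3) = 1. Collecting the sign flips along the way, the symbol is -1.

-1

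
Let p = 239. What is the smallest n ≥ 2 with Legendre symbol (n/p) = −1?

(2/239) = +1, so 2 is a residue.
(3/239) = +1, so 3 is a residue.
(4/239) = +1, so 4 is a residue.
(5/239) = +1, so 5 is a residue.
(6/239) = +1, so 6 is a residue.
(7/239) = −1, so 7 is the smallest positive non-residue mod 239.

7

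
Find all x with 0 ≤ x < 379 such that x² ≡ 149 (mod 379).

Since 379 ≡ 3 (mod 4), a square root of 149 is 149^((379+1)/4) = 149^95 mod 379.
Repeated squaring: 149^2≡219, 149^4≡207, 149^8≡22, 149^16≡105, 149^32≡34, 149^64≡19 (mod 379).
149^95 = 149^(64+16+8+4+2+1) ≡ 218 (mod 379).
Check: 218² = 47524 ≡ 149 (mod 379). The two roots are 161 and 218.

161, 218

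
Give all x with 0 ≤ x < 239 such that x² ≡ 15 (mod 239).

Since 239 ≡ 3 (mod 4), a square root of 15 is 15^((239+1)/4) = 15^60 mod 239.
Repeated squaring: 15^2≡225, 15^4≡196, 15^8≡176, 15^16≡145, 15^32≡232 (mod 239).
15^60 = 15^(32+16+8+4) ≡ 60 (mod 239).
Check: 60² = 3600 ≡ 15 (mod 239). The two roots are 60 and 179.

60, 179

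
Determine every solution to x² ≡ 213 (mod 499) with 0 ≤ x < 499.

47, 452

Since 499 ≡ 3 (mod 4), a square root of 213 is 213^((499+1)/4) = 213^125 mod 499.
Repeated squaring: 213^2≡459, 213^4≡103, 213^8≡130, 213^16≡433, 213^32≡364, 213^64≡261 (mod 499).
213^125 = 213^(64+32+16+8+4+1) ≡ 47 (mod 499).
Check: 47² = 2209 ≡ 213 (mod 499). The two roots are 47 and 452.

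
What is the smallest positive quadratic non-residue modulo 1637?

(2/1637) = −1, so 2 is the smallest positive non-residue mod 1637.

2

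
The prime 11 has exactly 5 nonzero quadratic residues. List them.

Square k = 1,…,5 (k and 11−k give the same square):
1²=1, 2²=4, 3²=9, 4²≡5, 5²≡3 (mod 11).
So the quadratic residues mod 11 are {1, 3, 4, 5, 9}.

1,3,4,5,9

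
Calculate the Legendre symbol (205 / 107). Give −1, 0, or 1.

First reduce: 205 ≡ 98 (mod 107).
Pull out 2: since 107 ≡ 3 (mod 8), (2/107) = -1.
Reciprocity: 49 ≡ 1 and 107 ≡ 3 (mod 4), so (49/107) = +(107/49).
Reduce top mod 49: now compute (9/49).
Reciprocity: 9 ≡ 1 and 49 ≡ 1 (mod 4), so (9/49) = +(49/9).
Reduce top mod 9: now compute (4/9).
Pull out 2^2: since 9 ≡ 1 (mod 8), (2/9) = +1, so (2/9)^2 = +1.
Reached (1/9) = 1. Collecting the sign flips along the way, the symbol is -1.

-1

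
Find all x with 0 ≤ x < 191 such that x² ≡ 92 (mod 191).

61, 130

Since 191 ≡ 3 (mod 4), a square root of 92 is 92^((191+1)/4) = 92^48 mod 191.
Repeated squaring: 92^2≡60, 92^4≡162, 92^8≡77, 92^16≡8, 92^32≡64 (mod 191).
92^48 = 92^(32+16) ≡ 130 (mod 191).
Check: 130² = 16900 ≡ 92 (mod 191). The two roots are 61 and 130.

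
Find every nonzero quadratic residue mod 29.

Square k = 1,…,14 (k and 29−k give the same square):
1²=1, 2²=4, 3²=9, 4²=16, 5²=25, 6²≡7, 7²≡20, 8²≡6, 9²≡23, 10²≡13, 11²≡5, 12²≡28, 13²≡24, 14²≡22 (mod 29).
So the quadratic residues mod 29 are {1, 4, 5, 6, 7, 9, 13, 16, 20, 22, 23, 24, 25, 28}.

1, 4, 5, 6, 7, 9, 13, 16, 20, 22, 23, 24, 25, 28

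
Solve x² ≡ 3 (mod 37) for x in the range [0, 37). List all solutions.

37 ≡ 1 (mod 4), so we find a root by search.
Trying successive values, 15² = 225 ≡ 3 (mod 37). The other root is 37 − 15 = 22.

15, 22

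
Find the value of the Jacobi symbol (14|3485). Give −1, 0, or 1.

Pull out 2: since 3485 ≡ 5 (mod 8), (2/3485) = -1.
Reciprocity: 7 ≡ 3 and 3485 ≡ 1 (mod 4), so (7/3485) = +(3485/7).
Reduce top mod 7: now compute (6/7).
Pull out 2: since 7 ≡ 7 (mod 8), (2/7) = +1.
Reciprocity: 3 ≡ 3 and 7 ≡ 3 (mod 4), so (3/7) = −(7/3).
Reduce top mod 3: now compute (1/3).
Reached (1/3) = 1. Collecting the sign flips along the way, the symbol is +1.

1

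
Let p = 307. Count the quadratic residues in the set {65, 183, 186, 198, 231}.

(65/307) = +1 → QR.
(183/307) = +1 → QR.
(186/307) = -1 → non-residue.
(198/307) = -1 → non-residue.
(231/307) = -1 → non-residue.
Total quadratic residues among the 5: 2.

2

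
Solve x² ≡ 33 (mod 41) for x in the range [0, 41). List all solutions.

19, 22

41 ≡ 1 (mod 4), so we find a root by search.
Trying successive values, 19² = 361 ≡ 33 (mod 41). The other root is 41 − 19 = 22.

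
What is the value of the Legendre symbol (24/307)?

1

Pull out 2^3: since 307 ≡ 3 (mod 8), (2/307) = -1, so (2/307)^3 = -1.
Reciprocity: 3 ≡ 3 and 307 ≡ 3 (mod 4), so (3/307) = −(307/3).
Reduce top mod 3: now compute (1/3).
Reached (1/3) = 1. Collecting the sign flips along the way, the symbol is +1.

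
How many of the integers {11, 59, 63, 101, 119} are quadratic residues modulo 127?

1

(11/127) = +1 → QR.
(59/127) = -1 → non-residue.
(63/127) = -1 → non-residue.
(101/127) = -1 → non-residue.
(119/127) = -1 → non-residue.
Total quadratic residues among the 5: 1.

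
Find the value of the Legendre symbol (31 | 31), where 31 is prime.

0

First reduce: 31 ≡ 0 (mod 31).
Top reduces to 0: gcd > 1, so the symbol is 0.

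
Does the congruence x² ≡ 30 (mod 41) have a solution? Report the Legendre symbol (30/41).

-1

Pull out 2: since 41 ≡ 1 (mod 8), (2/41) = +1.
Reciprocity: 15 ≡ 3 and 41 ≡ 1 (mod 4), so (15/41) = +(41/15).
Reduce top mod 15: now compute (11/15).
Reciprocity: 11 ≡ 3 and 15 ≡ 3 (mod 4), so (11/15) = −(15/11).
Reduce top mod 11: now compute (4/11).
Pull out 2^2: since 11 ≡ 3 (mod 8), (2/11) = -1, so (2/11)^2 = +1.
Reached (1/11) = 1. Collecting the sign flips along the way, the symbol is -1.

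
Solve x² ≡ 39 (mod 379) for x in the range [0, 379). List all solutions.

163, 216

Since 379 ≡ 3 (mod 4), a square root of 39 is 39^((379+1)/4) = 39^95 mod 379.
Repeated squaring: 39^2≡5, 39^4≡25, 39^8≡246, 39^16≡255, 39^32≡216, 39^64≡39 (mod 379).
39^95 = 39^(64+16+8+4+2+1) ≡ 216 (mod 379).
Check: 216² = 46656 ≡ 39 (mod 379). The two roots are 163 and 216.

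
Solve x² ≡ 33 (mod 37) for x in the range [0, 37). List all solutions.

37 ≡ 1 (mod 4), so we find a root by search.
Trying successive values, 12² = 144 ≡ 33 (mod 37). The other root is 37 − 12 = 25.

12, 25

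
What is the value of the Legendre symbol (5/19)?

1

Reciprocity: 5 ≡ 1 and 19 ≡ 3 (mod 4), so (5/19) = +(19/5).
Reduce top mod 5: now compute (4/5).
Pull out 2^2: since 5 ≡ 5 (mod 8), (2/5) = -1, so (2/5)^2 = +1.
Reached (1/5) = 1. Collecting the sign flips along the way, the symbol is +1.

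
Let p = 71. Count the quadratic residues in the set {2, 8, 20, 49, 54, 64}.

6

(2/71) = +1 → QR.
(8/71) = +1 → QR.
(20/71) = +1 → QR.
(49/71) = +1 → QR.
(54/71) = +1 → QR.
(64/71) = +1 → QR.
Total quadratic residues among the 6: 6.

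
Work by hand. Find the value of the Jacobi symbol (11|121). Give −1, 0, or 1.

0

Reciprocity: 11 ≡ 3 and 121 ≡ 1 (mod 4), so (11/121) = +(121/11).
Reduce top mod 11: now compute (0/11).
Top reduces to 0: gcd > 1, so the symbol is 0.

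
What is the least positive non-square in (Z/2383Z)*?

3

(2/2383) = +1, so 2 is a residue.
(3/2383) = −1, so 3 is the smallest positive non-residue mod 2383.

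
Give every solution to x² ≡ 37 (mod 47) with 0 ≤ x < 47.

15, 32

Since 47 ≡ 3 (mod 4), a square root of 37 is 37^((47+1)/4) = 37^12 mod 47.
Repeated squaring: 37^2≡6, 37^4≡36, 37^8≡27 (mod 47).
37^12 = 37^(8+4) ≡ 32 (mod 47).
Check: 32² = 1024 ≡ 37 (mod 47). The two roots are 15 and 32.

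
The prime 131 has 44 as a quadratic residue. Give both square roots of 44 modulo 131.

Since 131 ≡ 3 (mod 4), a square root of 44 is 44^((131+1)/4) = 44^33 mod 131.
Repeated squaring: 44^2≡102, 44^4≡55, 44^8≡12, 44^16≡13, 44^32≡38 (mod 131).
44^33 = 44^(32+1) ≡ 100 (mod 131).
Check: 100² = 10000 ≡ 44 (mod 131). The two roots are 31 and 100.

31, 100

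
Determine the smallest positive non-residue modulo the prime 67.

2

(2/67) = −1, so 2 is the smallest positive non-residue mod 67.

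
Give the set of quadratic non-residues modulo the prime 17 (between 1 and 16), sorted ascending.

3,5,6,7,10,11,12,14

Square k = 1,…,8 (k and 17−k give the same square):
1²=1, 2²=4, 3²=9, 4²=16, 5²≡8, 6²≡2, 7²≡15, 8²≡13 (mod 17).
The residues are {1, 2, 4, 8, 9, 13, 15, 16}; the non-residues are the remaining 8 nonzero classes.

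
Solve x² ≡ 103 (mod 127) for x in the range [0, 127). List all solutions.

Since 127 ≡ 3 (mod 4), a square root of 103 is 103^((127+1)/4) = 103^32 mod 127.
Repeated squaring: 103^2≡68, 103^4≡52, 103^8≡37, 103^16≡99, 103^32≡22 (mod 127).
103^32 = 103^(32) ≡ 22 (mod 127).
Check: 22² = 484 ≡ 103 (mod 127). The two roots are 22 and 105.

22, 105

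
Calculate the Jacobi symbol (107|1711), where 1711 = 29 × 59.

Reciprocity: 107 ≡ 3 and 1711 ≡ 3 (mod 4), so (107/1711) = −(1711/107).
Reduce top mod 107: now compute (106/107).
Pull out 2: since 107 ≡ 3 (mod 8), (2/107) = -1.
Reciprocity: 53 ≡ 1 and 107 ≡ 3 (mod 4), so (53/107) = +(107/53).
Reduce top mod 53: now compute (1/53).
Reached (1/53) = 1. Collecting the sign flips along the way, the symbol is +1.

1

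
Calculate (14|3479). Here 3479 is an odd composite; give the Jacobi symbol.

Pull out 2: since 3479 ≡ 7 (mod 8), (2/3479) = +1.
Reciprocity: 7 ≡ 3 and 3479 ≡ 3 (mod 4), so (7/3479) = −(3479/7).
Reduce top mod 7: now compute (0/7).
Top reduces to 0: gcd > 1, so the symbol is 0.

0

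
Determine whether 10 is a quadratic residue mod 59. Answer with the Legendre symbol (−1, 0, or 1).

-1

Pull out 2: since 59 ≡ 3 (mod 8), (2/59) = -1.
Reciprocity: 5 ≡ 1 and 59 ≡ 3 (mod 4), so (5/59) = +(59/5).
Reduce top mod 5: now compute (4/5).
Pull out 2^2: since 5 ≡ 5 (mod 8), (2/5) = -1, so (2/5)^2 = +1.
Reached (1/5) = 1. Collecting the sign flips along the way, the symbol is -1.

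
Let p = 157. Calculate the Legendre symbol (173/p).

1

First reduce: 173 ≡ 16 (mod 157).
Pull out 2^4: since 157 ≡ 5 (mod 8), (2/157) = -1, so (2/157)^4 = +1.
Reached (1/157) = 1. Collecting the sign flips along the way, the symbol is +1.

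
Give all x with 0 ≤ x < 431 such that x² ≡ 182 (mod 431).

Since 431 ≡ 3 (mod 4), a square root of 182 is 182^((431+1)/4) = 182^108 mod 431.
Repeated squaring: 182^2≡368, 182^4≡90, 182^8≡342, 182^16≡163, 182^32≡278, 182^64≡135 (mod 431).
182^108 = 182^(64+32+8+4) ≡ 304 (mod 431).
Check: 304² = 92416 ≡ 182 (mod 431). The two roots are 127 and 304.

127, 304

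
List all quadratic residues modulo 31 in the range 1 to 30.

Square k = 1,…,15 (k and 31−k give the same square):
1²=1, 2²=4, 3²=9, 4²=16, 5²=25, 6²≡5, 7²≡18, 8²≡2, 9²≡19, 10²≡7, 11²≡28, 12²≡20, 13²≡14, 14²≡10, 15²≡8 (mod 31).
So the quadratic residues mod 31 are {1, 2, 4, 5, 7, 8, 9, 10, 14, 16, 18, 19, 20, 25, 28}.

1 2 4 5 7 8 9 10 14 16 18 19 20 25 28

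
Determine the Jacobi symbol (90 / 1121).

1

Pull out 2: since 1121 ≡ 1 (mod 8), (2/1121) = +1.
Reciprocity: 45 ≡ 1 and 1121 ≡ 1 (mod 4), so (45/1121) = +(1121/45).
Reduce top mod 45: now compute (41/45).
Reciprocity: 41 ≡ 1 and 45 ≡ 1 (mod 4), so (41/45) = +(45/41).
Reduce top mod 41: now compute (4/41).
Pull out 2^2: since 41 ≡ 1 (mod 8), (2/41) = +1, so (2/41)^2 = +1.
Reached (1/41) = 1. Collecting the sign flips along the way, the symbol is +1.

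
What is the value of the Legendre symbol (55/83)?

Euler's criterion: (55/83) ≡ 55^41 (mod 83).
55^2 ≡ 37 (mod 83)
55^4 ≡ 41 (mod 83)
55^8 ≡ 21 (mod 83)
55^16 ≡ 26 (mod 83)
55^32 ≡ 12 (mod 83)
55^41 = 55^(32+8+1) ≡ 82 (mod 83).
Result is 82 ≡ −1, so (55/83) = −1.

-1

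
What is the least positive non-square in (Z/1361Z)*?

(2/1361) = +1, so 2 is a residue.
(3/1361) = −1, so 3 is the smallest positive non-residue mod 1361.

3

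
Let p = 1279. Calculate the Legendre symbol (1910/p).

-1

First reduce: 1910 ≡ 631 (mod 1279).
Reciprocity: 631 ≡ 3 and 1279 ≡ 3 (mod 4), so (631/1279) = −(1279/631).
Reduce top mod 631: now compute (17/631).
Reciprocity: 17 ≡ 1 and 631 ≡ 3 (mod 4), so (17/631) = +(631/17).
Reduce top mod 17: now compute (2/17).
Pull out 2: since 17 ≡ 1 (mod 8), (2/17) = +1.
Reached (1/17) = 1. Collecting the sign flips along the way, the symbol is -1.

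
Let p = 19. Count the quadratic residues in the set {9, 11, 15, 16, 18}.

(9/19) = +1 → QR.
(11/19) = +1 → QR.
(15/19) = -1 → non-residue.
(16/19) = +1 → QR.
(18/19) = -1 → non-residue.
Total quadratic residues among the 5: 3.

3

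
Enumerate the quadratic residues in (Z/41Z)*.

Square k = 1,…,20 (k and 41−k give the same square):
1²=1, 2²=4, 3²=9, 4²=16, 5²=25, 6²=36, 7²≡8, 8²≡23, 9²≡40, 10²≡18, 11²≡39, 12²≡21, 13²≡5, 14²≡32, 15²≡20, 16²≡10, 17²≡2, 18²≡37, 19²≡33, 20²≡31 (mod 41).
So the quadratic residues mod 41 are {1, 2, 4, 5, 8, 9, 10, 16, 18, 20, 21, 23, 25, 31, 32, 33, 36, 37, 39, 40}.

1 2 4 5 8 9 10 16 18 20 21 23 25 31 32 33 36 37 39 40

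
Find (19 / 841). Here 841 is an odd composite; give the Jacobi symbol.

1

Reciprocity: 19 ≡ 3 and 841 ≡ 1 (mod 4), so (19/841) = +(841/19).
Reduce top mod 19: now compute (5/19).
Reciprocity: 5 ≡ 1 and 19 ≡ 3 (mod 4), so (5/19) = +(19/5).
Reduce top mod 5: now compute (4/5).
Pull out 2^2: since 5 ≡ 5 (mod 8), (2/5) = -1, so (2/5)^2 = +1.
Reached (1/5) = 1. Collecting the sign flips along the way, the symbol is +1.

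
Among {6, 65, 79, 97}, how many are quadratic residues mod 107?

1

(6/107) = -1 → non-residue.
(65/107) = -1 → non-residue.
(79/107) = +1 → QR.
(97/107) = -1 → non-residue.
Total quadratic residues among the 4: 1.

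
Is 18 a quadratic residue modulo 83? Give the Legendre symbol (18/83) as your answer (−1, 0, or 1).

Pull out 2: since 83 ≡ 3 (mod 8), (2/83) = -1.
Reciprocity: 9 ≡ 1 and 83 ≡ 3 (mod 4), so (9/83) = +(83/9).
Reduce top mod 9: now compute (2/9).
Pull out 2: since 9 ≡ 1 (mod 8), (2/9) = +1.
Reached (1/9) = 1. Collecting the sign flips along the way, the symbol is -1.

-1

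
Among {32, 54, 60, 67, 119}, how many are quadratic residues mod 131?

(32/131) = -1 → non-residue.
(54/131) = -1 → non-residue.
(60/131) = +1 → QR.
(67/131) = -1 → non-residue.
(119/131) = -1 → non-residue.
Total quadratic residues among the 5: 1.

1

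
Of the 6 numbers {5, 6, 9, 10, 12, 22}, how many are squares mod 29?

(5/29) = +1 → QR.
(6/29) = +1 → QR.
(9/29) = +1 → QR.
(10/29) = -1 → non-residue.
(12/29) = -1 → non-residue.
(22/29) = +1 → QR.
Total quadratic residues among the 6: 4.

4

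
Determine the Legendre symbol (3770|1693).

First reduce: 3770 ≡ 384 (mod 1693).
Pull out 2^7: since 1693 ≡ 5 (mod 8), (2/1693) = -1, so (2/1693)^7 = -1.
Reciprocity: 3 ≡ 3 and 1693 ≡ 1 (mod 4), so (3/1693) = +(1693/3).
Reduce top mod 3: now compute (1/3).
Reached (1/3) = 1. Collecting the sign flips along the way, the symbol is -1.

-1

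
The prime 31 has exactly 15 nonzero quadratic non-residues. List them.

Square k = 1,…,15 (k and 31−k give the same square):
1²=1, 2²=4, 3²=9, 4²=16, 5²=25, 6²≡5, 7²≡18, 8²≡2, 9²≡19, 10²≡7, 11²≡28, 12²≡20, 13²≡14, 14²≡10, 15²≡8 (mod 31).
The residues are {1, 2, 4, 5, 7, 8, 9, 10, 14, 16, 18, 19, 20, 25, 28}; the non-residues are the remaining 15 nonzero classes.

3, 6, 11, 12, 13, 15, 17, 21, 22, 23, 24, 26, 27, 29, 30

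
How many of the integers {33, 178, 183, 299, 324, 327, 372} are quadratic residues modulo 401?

5

(33/401) = -1 → non-residue.
(178/401) = +1 → QR.
(183/401) = +1 → QR.
(299/401) = +1 → QR.
(324/401) = +1 → QR.
(327/401) = -1 → non-residue.
(372/401) = +1 → QR.
Total quadratic residues among the 7: 5.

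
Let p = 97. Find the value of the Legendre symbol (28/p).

-1

Pull out 2^2: since 97 ≡ 1 (mod 8), (2/97) = +1, so (2/97)^2 = +1.
Reciprocity: 7 ≡ 3 and 97 ≡ 1 (mod 4), so (7/97) = +(97/7).
Reduce top mod 7: now compute (6/7).
Pull out 2: since 7 ≡ 7 (mod 8), (2/7) = +1.
Reciprocity: 3 ≡ 3 and 7 ≡ 3 (mod 4), so (3/7) = −(7/3).
Reduce top mod 3: now compute (1/3).
Reached (1/3) = 1. Collecting the sign flips along the way, the symbol is -1.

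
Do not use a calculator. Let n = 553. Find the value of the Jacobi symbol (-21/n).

0

First reduce: -21 ≡ 532 (mod 553).
Pull out 2^2: since 553 ≡ 1 (mod 8), (2/553) = +1, so (2/553)^2 = +1.
Reciprocity: 133 ≡ 1 and 553 ≡ 1 (mod 4), so (133/553) = +(553/133).
Reduce top mod 133: now compute (21/133).
Reciprocity: 21 ≡ 1 and 133 ≡ 1 (mod 4), so (21/133) = +(133/21).
Reduce top mod 21: now compute (7/21).
Reciprocity: 7 ≡ 3 and 21 ≡ 1 (mod 4), so (7/21) = +(21/7).
Reduce top mod 7: now compute (0/7).
Top reduces to 0: gcd > 1, so the symbol is 0.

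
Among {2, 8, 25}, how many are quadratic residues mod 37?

(2/37) = -1 → non-residue.
(8/37) = -1 → non-residue.
(25/37) = +1 → QR.
Total quadratic residues among the 3: 1.

1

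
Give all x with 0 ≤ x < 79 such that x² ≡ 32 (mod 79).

Since 79 ≡ 3 (mod 4), a square root of 32 is 32^((79+1)/4) = 32^20 mod 79.
Repeated squaring: 32^2≡76, 32^4≡9, 32^8≡2, 32^16≡4 (mod 79).
32^20 = 32^(16+4) ≡ 36 (mod 79).
Check: 36² = 1296 ≡ 32 (mod 79). The two roots are 36 and 43.

36, 43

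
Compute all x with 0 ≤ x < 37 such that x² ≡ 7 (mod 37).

37 ≡ 1 (mod 4), so we find a root by search.
Trying successive values, 9² = 81 ≡ 7 (mod 37). The other root is 37 − 9 = 28.

9, 28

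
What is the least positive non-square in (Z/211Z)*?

2

(2/211) = −1, so 2 is the smallest positive non-residue mod 211.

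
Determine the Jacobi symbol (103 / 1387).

1

Reciprocity: 103 ≡ 3 and 1387 ≡ 3 (mod 4), so (103/1387) = −(1387/103).
Reduce top mod 103: now compute (48/103).
Pull out 2^4: since 103 ≡ 7 (mod 8), (2/103) = +1, so (2/103)^4 = +1.
Reciprocity: 3 ≡ 3 and 103 ≡ 3 (mod 4), so (3/103) = −(103/3).
Reduce top mod 3: now compute (1/3).
Reached (1/3) = 1. Collecting the sign flips along the way, the symbol is +1.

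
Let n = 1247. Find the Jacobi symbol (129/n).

0

Reciprocity: 129 ≡ 1 and 1247 ≡ 3 (mod 4), so (129/1247) = +(1247/129).
Reduce top mod 129: now compute (86/129).
Pull out 2: since 129 ≡ 1 (mod 8), (2/129) = +1.
Reciprocity: 43 ≡ 3 and 129 ≡ 1 (mod 4), so (43/129) = +(129/43).
Reduce top mod 43: now compute (0/43).
Top reduces to 0: gcd > 1, so the symbol is 0.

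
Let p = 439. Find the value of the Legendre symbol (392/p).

Euler's criterion: (392/439) ≡ 392^219 (mod 439).
392^2 ≡ 14 (mod 439)
392^4 ≡ 196 (mod 439)
392^8 ≡ 223 (mod 439)
392^16 ≡ 122 (mod 439)
392^32 ≡ 397 (mod 439)
392^64 ≡ 8 (mod 439)
392^128 ≡ 64 (mod 439)
392^219 = 392^(128+64+16+8+2+1) ≡ 1 (mod 439).
Result is 1, so (392/439) = 1.

1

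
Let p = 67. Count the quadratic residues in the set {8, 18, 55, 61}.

(8/67) = -1 → non-residue.
(18/67) = -1 → non-residue.
(55/67) = +1 → QR.
(61/67) = -1 → non-residue.
Total quadratic residues among the 4: 1.

1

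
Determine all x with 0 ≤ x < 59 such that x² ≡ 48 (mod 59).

Since 59 ≡ 3 (mod 4), a square root of 48 is 48^((59+1)/4) = 48^15 mod 59.
Repeated squaring: 48^2≡3, 48^4≡9, 48^8≡22 (mod 59).
48^15 = 48^(8+4+2+1) ≡ 15 (mod 59).
Check: 15² = 225 ≡ 48 (mod 59). The two roots are 15 and 44.

15, 44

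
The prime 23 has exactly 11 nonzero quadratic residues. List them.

1, 2, 3, 4, 6, 8, 9, 12, 13, 16, 18

Square k = 1,…,11 (k and 23−k give the same square):
1²=1, 2²=4, 3²=9, 4²=16, 5²≡2, 6²≡13, 7²≡3, 8²≡18, 9²≡12, 10²≡8, 11²≡6 (mod 23).
So the quadratic residues mod 23 are {1, 2, 3, 4, 6, 8, 9, 12, 13, 16, 18}.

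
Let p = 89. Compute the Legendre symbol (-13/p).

-1

Euler's criterion: (-13/89) ≡ 76^44 (mod 89).
76^2 ≡ 80 (mod 89)
76^4 ≡ 81 (mod 89)
76^8 ≡ 64 (mod 89)
76^16 ≡ 2 (mod 89)
76^32 ≡ 4 (mod 89)
76^44 = 76^(32+8+4) ≡ 88 (mod 89).
Result is 88 ≡ −1, so (-13/89) = −1.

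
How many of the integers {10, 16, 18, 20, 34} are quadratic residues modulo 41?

4

(10/41) = +1 → QR.
(16/41) = +1 → QR.
(18/41) = +1 → QR.
(20/41) = +1 → QR.
(34/41) = -1 → non-residue.
Total quadratic residues among the 5: 4.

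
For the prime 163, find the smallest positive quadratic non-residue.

(2/163) = −1, so 2 is the smallest positive non-residue mod 163.

2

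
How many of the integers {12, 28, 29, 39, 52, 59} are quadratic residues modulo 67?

3

(12/67) = -1 → non-residue.
(28/67) = -1 → non-residue.
(29/67) = +1 → QR.
(39/67) = +1 → QR.
(52/67) = -1 → non-residue.
(59/67) = +1 → QR.
Total quadratic residues among the 6: 3.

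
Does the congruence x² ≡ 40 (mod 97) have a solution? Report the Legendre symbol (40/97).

-1

Pull out 2^3: since 97 ≡ 1 (mod 8), (2/97) = +1, so (2/97)^3 = +1.
Reciprocity: 5 ≡ 1 and 97 ≡ 1 (mod 4), so (5/97) = +(97/5).
Reduce top mod 5: now compute (2/5).
Pull out 2: since 5 ≡ 5 (mod 8), (2/5) = -1.
Reached (1/5) = 1. Collecting the sign flips along the way, the symbol is -1.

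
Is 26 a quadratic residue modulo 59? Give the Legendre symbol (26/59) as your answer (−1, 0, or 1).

1

Euler's criterion: (26/59) ≡ 26^29 (mod 59).
26^2 ≡ 27 (mod 59)
26^4 ≡ 21 (mod 59)
26^8 ≡ 28 (mod 59)
26^16 ≡ 17 (mod 59)
26^29 = 26^(16+8+4+1) ≡ 1 (mod 59).
Result is 1, so (26/59) = 1.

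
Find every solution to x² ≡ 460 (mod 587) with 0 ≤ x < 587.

227, 360

Since 587 ≡ 3 (mod 4), a square root of 460 is 460^((587+1)/4) = 460^147 mod 587.
Repeated squaring: 460^2≡280, 460^4≡329, 460^8≡233, 460^16≡285, 460^32≡219, 460^64≡414, 460^128≡579 (mod 587).
460^147 = 460^(128+16+2+1) ≡ 360 (mod 587).
Check: 360² = 129600 ≡ 460 (mod 587). The two roots are 227 and 360.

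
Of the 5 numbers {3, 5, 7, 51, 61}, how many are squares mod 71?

(3/71) = +1 → QR.
(5/71) = +1 → QR.
(7/71) = -1 → non-residue.
(51/71) = -1 → non-residue.
(61/71) = -1 → non-residue.
Total quadratic residues among the 5: 2.

2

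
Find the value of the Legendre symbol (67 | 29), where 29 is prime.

Euler's criterion: (67/29) ≡ 9^14 (mod 29).
9^2 ≡ 23 (mod 29)
9^4 ≡ 7 (mod 29)
9^8 ≡ 20 (mod 29)
9^14 = 9^(8+4+2) ≡ 1 (mod 29).
Result is 1, so (67/29) = 1.

1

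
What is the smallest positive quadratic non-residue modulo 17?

(2/17) = +1, so 2 is a residue.
(3/17) = −1, so 3 is the smallest positive non-residue mod 17.

3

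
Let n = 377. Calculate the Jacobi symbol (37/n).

1

Reciprocity: 37 ≡ 1 and 377 ≡ 1 (mod 4), so (37/377) = +(377/37).
Reduce top mod 37: now compute (7/37).
Reciprocity: 7 ≡ 3 and 37 ≡ 1 (mod 4), so (7/37) = +(37/7).
Reduce top mod 7: now compute (2/7).
Pull out 2: since 7 ≡ 7 (mod 8), (2/7) = +1.
Reached (1/7) = 1. Collecting the sign flips along the way, the symbol is +1.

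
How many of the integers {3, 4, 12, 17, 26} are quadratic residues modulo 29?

1

(3/29) = -1 → non-residue.
(4/29) = +1 → QR.
(12/29) = -1 → non-residue.
(17/29) = -1 → non-residue.
(26/29) = -1 → non-residue.
Total quadratic residues among the 5: 1.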